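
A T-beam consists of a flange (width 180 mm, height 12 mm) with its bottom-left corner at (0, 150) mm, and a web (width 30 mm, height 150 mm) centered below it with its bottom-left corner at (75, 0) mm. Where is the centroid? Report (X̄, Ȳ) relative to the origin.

X̄ = 90.00 mm, Ȳ = 101.27 mm

web: A = 30 × 150 = 4500.00, centroid at (90.00, 75.00).
flange: A = 180 × 12 = 2160.00, centroid at (90.00, 156.00).
ΣA = 6660.00 mm², ΣAX̄ = 599400.00 mm³, ΣAȲ = 674460.00 mm³.
X̄ = 599400.00/6660.00 = 90.00 mm; Ȳ = 674460.00/6660.00 = 101.27 mm.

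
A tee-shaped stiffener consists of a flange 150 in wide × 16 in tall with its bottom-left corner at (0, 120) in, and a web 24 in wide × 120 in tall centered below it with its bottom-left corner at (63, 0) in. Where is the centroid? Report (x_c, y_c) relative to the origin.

x_c = 75.00 in, y_c = 90.91 in

web: A = 24 × 120 = 2880.00, centroid at (75.00, 60.00).
flange: A = 150 × 16 = 2400.00, centroid at (75.00, 128.00).
ΣA = 5280.00 in²
ΣAx_c = (2880.00)(75.00) + (2400.00)(75.00) = 396000.00 in³
ΣAy_c = (2880.00)(60.00) + (2400.00)(128.00) = 480000.00 in³
x_c = 396000.00 / 5280.00 = 75.00 in
y_c = 480000.00 / 5280.00 = 90.91 in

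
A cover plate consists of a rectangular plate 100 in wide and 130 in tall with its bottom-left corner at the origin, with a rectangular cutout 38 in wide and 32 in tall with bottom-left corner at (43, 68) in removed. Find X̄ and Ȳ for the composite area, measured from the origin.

X̄ = 48.76 in, Ȳ = 63.04 in

Part | A | x̄ᵢ | ȳᵢ | A·x̄ᵢ | A·ȳᵢ
plate | 13000.00 | 50.00 | 65.00 | 650000.00 | 845000.00
hole | -1216.00 | 62.00 | 84.00 | -75392.00 | -102144.00
Σ | 11784.00 |  |  | 574608.00 | 742856.00
X̄ = 574608.00 / 11784.00 = 48.76 in
Ȳ = 742856.00 / 11784.00 = 63.04 in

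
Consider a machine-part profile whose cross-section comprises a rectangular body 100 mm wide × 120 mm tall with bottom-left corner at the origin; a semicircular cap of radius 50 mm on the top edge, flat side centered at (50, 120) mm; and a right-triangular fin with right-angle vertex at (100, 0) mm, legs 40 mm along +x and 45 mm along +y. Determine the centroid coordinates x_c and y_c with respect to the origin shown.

x_c = 53.39 mm, y_c = 76.55 mm

Part | A | x̄ᵢ | ȳᵢ | A·x̄ᵢ | A·ȳᵢ
rectangular body | 12000.00 | 50.00 | 60.00 | 600000.00 | 720000.00
semicircular top | 3926.99 | 50.00 | 141.22 | 196349.54 | 554572.23
triangular fin | 900.00 | 113.33 | 15.00 | 102000.00 | 13500.00
Σ | 16826.99 |  |  | 898349.54 | 1288072.23
x_c = 898349.54 / 16826.99 = 53.39 mm
y_c = 1288072.23 / 16826.99 = 76.55 mm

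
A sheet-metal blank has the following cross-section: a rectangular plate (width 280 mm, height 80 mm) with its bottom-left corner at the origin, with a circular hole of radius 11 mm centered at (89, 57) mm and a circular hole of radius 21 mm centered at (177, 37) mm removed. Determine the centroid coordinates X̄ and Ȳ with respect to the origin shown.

plate: A = 280 × 80 = 22400.00, centroid at (140.00, 40.00).
hole 1: A = −π·11² = -380.13, centroid at (89.00, 57.00).
hole 2: A = −π·21² = -1385.44, centroid at (177.00, 37.00).
ΣA = 20634.42 mm², ΣAX̄ = 2856944.89 mm³, ΣAȲ = 823071.07 mm³.
X̄ = 2856944.89/20634.42 = 138.46 mm; Ȳ = 823071.07/20634.42 = 39.89 mm.

X̄ = 138.46 mm, Ȳ = 39.89 mm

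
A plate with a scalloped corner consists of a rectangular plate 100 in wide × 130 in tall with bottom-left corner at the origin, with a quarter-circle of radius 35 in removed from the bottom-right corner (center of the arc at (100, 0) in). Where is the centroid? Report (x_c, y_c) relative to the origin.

plate: A = 100 × 130 = 13000.00, centroid at (50.00, 65.00).
removed quarter-circle: A = −¼π·35² = -962.11, centroid at (85.15, 14.85).
ΣA = 12037.89 in², ΣAx_c = 568080.39 in³, ΣAy_c = 830708.33 in³.
x_c = 568080.39/12037.89 = 47.19 in; y_c = 830708.33/12037.89 = 69.01 in.

x_c = 47.19 in, y_c = 69.01 in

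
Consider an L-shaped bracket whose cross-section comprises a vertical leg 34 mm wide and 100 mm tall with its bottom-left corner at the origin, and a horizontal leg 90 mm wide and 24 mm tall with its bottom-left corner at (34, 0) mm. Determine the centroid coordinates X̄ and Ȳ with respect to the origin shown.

Part | A | x̄ᵢ | ȳᵢ | A·x̄ᵢ | A·ȳᵢ
vertical leg | 3400.00 | 17.00 | 50.00 | 57800.00 | 170000.00
horizontal leg | 2160.00 | 79.00 | 12.00 | 170640.00 | 25920.00
Σ | 5560.00 |  |  | 228440.00 | 195920.00
X̄ = 228440.00 / 5560.00 = 41.09 mm
Ȳ = 195920.00 / 5560.00 = 35.24 mm

X̄ = 41.09 mm, Ȳ = 35.24 mm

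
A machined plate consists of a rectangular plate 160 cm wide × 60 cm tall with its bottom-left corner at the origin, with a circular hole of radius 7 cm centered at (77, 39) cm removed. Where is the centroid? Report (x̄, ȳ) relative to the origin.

x̄ = 80.05 cm, ȳ = 29.85 cm

plate: A = 160 × 60 = 9600.00, centroid at (80.00, 30.00).
hole: A = −π·7² = -153.94, centroid at (77.00, 39.00).
ΣA = 9446.06 cm², ΣAx̄ = 756146.77 cm³, ΣAȳ = 281996.42 cm³.
x̄ = 756146.77/9446.06 = 80.05 cm; ȳ = 281996.42/9446.06 = 29.85 cm.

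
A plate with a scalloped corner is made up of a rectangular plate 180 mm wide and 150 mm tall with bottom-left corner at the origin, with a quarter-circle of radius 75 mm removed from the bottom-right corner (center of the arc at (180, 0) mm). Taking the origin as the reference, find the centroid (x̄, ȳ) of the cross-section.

x̄ = 78.62 mm, ȳ = 83.45 mm

plate: A = 180 × 150 = 27000.00, centroid at (90.00, 75.00).
removed quarter-circle: A = −¼π·75² = -4417.86, centroid at (148.17, 31.83).
ΣA = 22582.14 mm², ΣAx̄ = 1775409.36 mm³, ΣAȳ = 1884375.00 mm³.
x̄ = 1775409.36/22582.14 = 78.62 mm; ȳ = 1884375.00/22582.14 = 83.45 mm.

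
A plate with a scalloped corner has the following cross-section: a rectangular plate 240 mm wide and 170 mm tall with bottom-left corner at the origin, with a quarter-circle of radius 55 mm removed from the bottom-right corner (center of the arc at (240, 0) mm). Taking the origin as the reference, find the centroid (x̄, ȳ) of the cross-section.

x̄ = 114.02 mm, ȳ = 88.81 mm

plate: A = 240 × 170 = 40800.00, centroid at (120.00, 85.00).
removed quarter-circle: A = −¼π·55² = -2375.83, centroid at (216.66, 23.34).
ΣA = 38424.17 mm², ΣAx̄ = 4381259.27 mm³, ΣAȳ = 3412541.67 mm³.
x̄ = 4381259.27/38424.17 = 114.02 mm; ȳ = 3412541.67/38424.17 = 88.81 mm.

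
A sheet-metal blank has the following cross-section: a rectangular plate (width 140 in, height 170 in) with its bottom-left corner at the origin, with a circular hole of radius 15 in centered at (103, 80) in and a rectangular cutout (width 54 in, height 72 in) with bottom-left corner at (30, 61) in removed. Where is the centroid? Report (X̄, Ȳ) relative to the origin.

plate: A = 140 × 170 = 23800.00, centroid at (70.00, 85.00).
hole 1: A = −π·15² = -706.86, centroid at (103.00, 80.00).
hole 2: A = −(54 × 72) = -3888.00, centroid at (57.00, 97.00).
ΣA = 19205.14 in²
ΣAX̄ = (23800.00)(70.00) + (-706.86)(103.00) + (-3888.00)(57.00) = 1371577.59 in³
ΣAȲ = (23800.00)(85.00) + (-706.86)(80.00) + (-3888.00)(97.00) = 1589315.33 in³
X̄ = 1371577.59 / 19205.14 = 71.42 in
Ȳ = 1589315.33 / 19205.14 = 82.75 in

X̄ = 71.42 in, Ȳ = 82.75 in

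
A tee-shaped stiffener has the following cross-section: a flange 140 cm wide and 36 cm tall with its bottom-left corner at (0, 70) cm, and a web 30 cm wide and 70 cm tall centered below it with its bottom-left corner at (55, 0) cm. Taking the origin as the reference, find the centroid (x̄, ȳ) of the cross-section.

x̄ = 70.00 cm, ȳ = 72.41 cm

Part | A | x̄ᵢ | ȳᵢ | A·x̄ᵢ | A·ȳᵢ
web | 2100.00 | 70.00 | 35.00 | 147000.00 | 73500.00
flange | 5040.00 | 70.00 | 88.00 | 352800.00 | 443520.00
Σ | 7140.00 |  |  | 499800.00 | 517020.00
x̄ = 499800.00 / 7140.00 = 70.00 cm
ȳ = 517020.00 / 7140.00 = 72.41 cm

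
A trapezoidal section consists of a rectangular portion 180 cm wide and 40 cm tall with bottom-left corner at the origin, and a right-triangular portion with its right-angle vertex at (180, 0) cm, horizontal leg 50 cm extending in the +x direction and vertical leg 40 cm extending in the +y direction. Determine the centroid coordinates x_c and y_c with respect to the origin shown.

Part | A | x̄ᵢ | ȳᵢ | A·x̄ᵢ | A·ȳᵢ
rectangular portion | 7200.00 | 90.00 | 20.00 | 648000.00 | 144000.00
triangular portion | 1000.00 | 196.67 | 13.33 | 196666.67 | 13333.33
Σ | 8200.00 |  |  | 844666.67 | 157333.33
x_c = 844666.67 / 8200.00 = 103.01 cm
y_c = 157333.33 / 8200.00 = 19.19 cm

x_c = 103.01 cm, y_c = 19.19 cm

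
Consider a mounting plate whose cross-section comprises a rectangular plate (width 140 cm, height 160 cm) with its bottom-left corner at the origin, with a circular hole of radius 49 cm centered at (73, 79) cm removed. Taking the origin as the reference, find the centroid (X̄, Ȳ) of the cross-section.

plate: A = 140 × 160 = 22400.00, centroid at (70.00, 80.00).
hole: A = −π·49² = -7542.96, centroid at (73.00, 79.00).
ΣA = 14857.04 cm², ΣAX̄ = 1017363.63 cm³, ΣAȲ = 1196105.85 cm³.
X̄ = 1017363.63/14857.04 = 68.48 cm; Ȳ = 1196105.85/14857.04 = 80.51 cm.

X̄ = 68.48 cm, Ȳ = 80.51 cm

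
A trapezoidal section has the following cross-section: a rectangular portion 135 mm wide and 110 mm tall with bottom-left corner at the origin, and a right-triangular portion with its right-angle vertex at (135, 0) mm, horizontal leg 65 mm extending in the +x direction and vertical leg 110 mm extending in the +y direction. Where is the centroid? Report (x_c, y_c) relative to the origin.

rectangular portion: A = 135 × 110 = 14850.00, centroid at (67.50, 55.00).
triangular portion: A = ½·65·110 = 3575.00, centroid at (156.67, 36.67).
ΣA = 18425.00 mm²
ΣAx_c = (14850.00)(67.50) + (3575.00)(156.67) = 1562458.33 mm³
ΣAy_c = (14850.00)(55.00) + (3575.00)(36.67) = 947833.33 mm³
x_c = 1562458.33 / 18425.00 = 84.80 mm
y_c = 947833.33 / 18425.00 = 51.44 mm

x_c = 84.80 mm, y_c = 51.44 mm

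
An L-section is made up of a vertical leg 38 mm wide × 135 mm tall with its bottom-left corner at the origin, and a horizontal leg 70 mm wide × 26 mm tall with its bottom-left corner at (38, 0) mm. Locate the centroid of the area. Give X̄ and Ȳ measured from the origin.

vertical leg: A = 38 × 135 = 5130.00, centroid at (19.00, 67.50).
horizontal leg: A = 70 × 26 = 1820.00, centroid at (73.00, 13.00).
ΣA = 6950.00 mm²
ΣAX̄ = (5130.00)(19.00) + (1820.00)(73.00) = 230330.00 mm³
ΣAȲ = (5130.00)(67.50) + (1820.00)(13.00) = 369935.00 mm³
X̄ = 230330.00 / 6950.00 = 33.14 mm
Ȳ = 369935.00 / 6950.00 = 53.23 mm

X̄ = 33.14 mm, Ȳ = 53.23 mm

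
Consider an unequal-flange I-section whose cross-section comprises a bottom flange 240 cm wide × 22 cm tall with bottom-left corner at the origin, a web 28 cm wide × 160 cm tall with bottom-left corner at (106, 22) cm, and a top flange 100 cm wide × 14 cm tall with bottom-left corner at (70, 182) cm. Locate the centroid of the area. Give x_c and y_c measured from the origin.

x_c = 120.00 cm, y_c = 69.86 cm

bottom flange: A = 240 × 22 = 5280.00, centroid at (120.00, 11.00).
web: A = 28 × 160 = 4480.00, centroid at (120.00, 102.00).
top flange: A = 100 × 14 = 1400.00, centroid at (120.00, 189.00).
ΣA = 11160.00 cm²
ΣAx_c = (5280.00)(120.00) + (4480.00)(120.00) + (1400.00)(120.00) = 1339200.00 cm³
ΣAy_c = (5280.00)(11.00) + (4480.00)(102.00) + (1400.00)(189.00) = 779640.00 cm³
x_c = 1339200.00 / 11160.00 = 120.00 cm
y_c = 779640.00 / 11160.00 = 69.86 cm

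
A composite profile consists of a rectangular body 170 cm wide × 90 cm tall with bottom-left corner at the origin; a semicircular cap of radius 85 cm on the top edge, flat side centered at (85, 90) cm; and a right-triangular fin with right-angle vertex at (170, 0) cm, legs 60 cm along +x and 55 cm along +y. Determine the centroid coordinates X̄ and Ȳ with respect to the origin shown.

rectangular body: A = 170 × 90 = 15300.00, centroid at (85.00, 45.00).
semicircular top: A = ½π·85² = 11349.00, centroid at (85.00, 126.08).
triangular fin: A = ½·60·55 = 1650.00, centroid at (190.00, 18.33).
ΣA = 28299.00 cm², ΣAX̄ = 2578665.29 cm³, ΣAȲ = 2149576.98 cm³.
X̄ = 2578665.29/28299.00 = 91.12 cm; Ȳ = 2149576.98/28299.00 = 75.96 cm.

X̄ = 91.12 cm, Ȳ = 75.96 cm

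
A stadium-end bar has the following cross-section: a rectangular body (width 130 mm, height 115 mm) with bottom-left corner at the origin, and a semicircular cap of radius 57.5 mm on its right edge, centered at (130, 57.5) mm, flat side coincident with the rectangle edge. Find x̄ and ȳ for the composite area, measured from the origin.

x̄ = 88.05 mm, ȳ = 57.50 mm

Part | A | x̄ᵢ | ȳᵢ | A·x̄ᵢ | A·ȳᵢ
rectangular body | 14950.00 | 65.00 | 57.50 | 971750.00 | 859625.00
semicircular end | 5193.45 | 154.40 | 57.50 | 801887.48 | 298623.11
Σ | 20143.45 |  |  | 1773637.48 | 1158248.11
x̄ = 1773637.48 / 20143.45 = 88.05 mm
ȳ = 1158248.11 / 20143.45 = 57.50 mm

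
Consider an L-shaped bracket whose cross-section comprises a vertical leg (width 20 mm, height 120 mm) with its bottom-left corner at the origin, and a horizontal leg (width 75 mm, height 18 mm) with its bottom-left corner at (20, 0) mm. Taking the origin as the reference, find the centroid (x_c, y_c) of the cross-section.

vertical leg: A = 20 × 120 = 2400.00, centroid at (10.00, 60.00).
horizontal leg: A = 75 × 18 = 1350.00, centroid at (57.50, 9.00).
ΣA = 3750.00 mm²
ΣAx_c = (2400.00)(10.00) + (1350.00)(57.50) = 101625.00 mm³
ΣAy_c = (2400.00)(60.00) + (1350.00)(9.00) = 156150.00 mm³
x_c = 101625.00 / 3750.00 = 27.10 mm
y_c = 156150.00 / 3750.00 = 41.64 mm

x_c = 27.10 mm, y_c = 41.64 mm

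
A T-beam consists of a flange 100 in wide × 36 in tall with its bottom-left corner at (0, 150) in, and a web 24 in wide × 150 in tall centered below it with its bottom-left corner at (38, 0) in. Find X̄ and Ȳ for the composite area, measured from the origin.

Part | A | x̄ᵢ | ȳᵢ | A·x̄ᵢ | A·ȳᵢ
web | 3600.00 | 50.00 | 75.00 | 180000.00 | 270000.00
flange | 3600.00 | 50.00 | 168.00 | 180000.00 | 604800.00
Σ | 7200.00 |  |  | 360000.00 | 874800.00
X̄ = 360000.00 / 7200.00 = 50.00 in
Ȳ = 874800.00 / 7200.00 = 121.50 in

X̄ = 50.00 in, Ȳ = 121.50 in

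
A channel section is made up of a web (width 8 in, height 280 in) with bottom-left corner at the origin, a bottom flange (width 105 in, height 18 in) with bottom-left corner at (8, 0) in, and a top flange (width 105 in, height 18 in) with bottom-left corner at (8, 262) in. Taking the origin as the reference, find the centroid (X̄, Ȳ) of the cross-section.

X̄ = 39.48 in, Ȳ = 140.00 in

web: A = 8 × 280 = 2240.00, centroid at (4.00, 140.00).
bottom flange: A = 105 × 18 = 1890.00, centroid at (60.50, 9.00).
top flange: A = 105 × 18 = 1890.00, centroid at (60.50, 271.00).
ΣA = 6020.00 in², ΣAX̄ = 237650.00 in³, ΣAȲ = 842800.00 in³.
X̄ = 237650.00/6020.00 = 39.48 in; Ȳ = 842800.00/6020.00 = 140.00 in.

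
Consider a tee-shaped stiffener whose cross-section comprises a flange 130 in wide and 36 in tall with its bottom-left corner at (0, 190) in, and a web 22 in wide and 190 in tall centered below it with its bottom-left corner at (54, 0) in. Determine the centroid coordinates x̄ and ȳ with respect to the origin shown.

web: A = 22 × 190 = 4180.00, centroid at (65.00, 95.00).
flange: A = 130 × 36 = 4680.00, centroid at (65.00, 208.00).
ΣA = 8860.00 in², ΣAx̄ = 575900.00 in³, ΣAȳ = 1370540.00 in³.
x̄ = 575900.00/8860.00 = 65.00 in; ȳ = 1370540.00/8860.00 = 154.69 in.

x̄ = 65.00 in, ȳ = 154.69 in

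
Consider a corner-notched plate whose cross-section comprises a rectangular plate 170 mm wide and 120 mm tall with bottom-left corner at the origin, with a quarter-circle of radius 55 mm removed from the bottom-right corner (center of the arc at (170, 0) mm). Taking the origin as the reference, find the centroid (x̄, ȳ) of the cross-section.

plate: A = 170 × 120 = 20400.00, centroid at (85.00, 60.00).
removed quarter-circle: A = −¼π·55² = -2375.83, centroid at (146.66, 23.34).
ΣA = 18024.17 mm², ΣAx̄ = 1385567.33 mm³, ΣAȳ = 1168541.67 mm³.
x̄ = 1385567.33/18024.17 = 76.87 mm; ȳ = 1168541.67/18024.17 = 64.83 mm.

x̄ = 76.87 mm, ȳ = 64.83 mm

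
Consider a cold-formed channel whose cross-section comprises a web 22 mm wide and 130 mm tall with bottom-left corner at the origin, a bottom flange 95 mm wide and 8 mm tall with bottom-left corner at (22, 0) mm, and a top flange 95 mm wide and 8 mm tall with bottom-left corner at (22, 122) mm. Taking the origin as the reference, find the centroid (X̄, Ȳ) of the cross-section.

X̄ = 31.30 mm, Ȳ = 65.00 mm

web: A = 22 × 130 = 2860.00, centroid at (11.00, 65.00).
bottom flange: A = 95 × 8 = 760.00, centroid at (69.50, 4.00).
top flange: A = 95 × 8 = 760.00, centroid at (69.50, 126.00).
ΣA = 4380.00 mm², ΣAX̄ = 137100.00 mm³, ΣAȲ = 284700.00 mm³.
X̄ = 137100.00/4380.00 = 31.30 mm; Ȳ = 284700.00/4380.00 = 65.00 mm.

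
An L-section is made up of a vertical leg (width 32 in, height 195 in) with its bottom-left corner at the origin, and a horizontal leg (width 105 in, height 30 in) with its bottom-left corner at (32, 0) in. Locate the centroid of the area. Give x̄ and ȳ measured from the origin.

x̄ = 38.98 in, ȳ = 69.82 in

vertical leg: A = 32 × 195 = 6240.00, centroid at (16.00, 97.50).
horizontal leg: A = 105 × 30 = 3150.00, centroid at (84.50, 15.00).
ΣA = 9390.00 in²
ΣAx̄ = (6240.00)(16.00) + (3150.00)(84.50) = 366015.00 in³
ΣAȳ = (6240.00)(97.50) + (3150.00)(15.00) = 655650.00 in³
x̄ = 366015.00 / 9390.00 = 38.98 in
ȳ = 655650.00 / 9390.00 = 69.82 in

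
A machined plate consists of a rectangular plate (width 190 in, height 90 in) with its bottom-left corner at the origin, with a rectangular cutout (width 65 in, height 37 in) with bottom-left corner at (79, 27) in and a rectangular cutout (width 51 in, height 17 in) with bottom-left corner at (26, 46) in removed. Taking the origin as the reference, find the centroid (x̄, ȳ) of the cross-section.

Part | A | x̄ᵢ | ȳᵢ | A·x̄ᵢ | A·ȳᵢ
plate | 17100.00 | 95.00 | 45.00 | 1624500.00 | 769500.00
hole 1 | -2405.00 | 111.50 | 45.50 | -268157.50 | -109427.50
hole 2 | -867.00 | 51.50 | 54.50 | -44650.50 | -47251.50
Σ | 13828.00 |  |  | 1311692.00 | 612821.00
x̄ = 1311692.00 / 13828.00 = 94.86 in
ȳ = 612821.00 / 13828.00 = 44.32 in

x̄ = 94.86 in, ȳ = 44.32 in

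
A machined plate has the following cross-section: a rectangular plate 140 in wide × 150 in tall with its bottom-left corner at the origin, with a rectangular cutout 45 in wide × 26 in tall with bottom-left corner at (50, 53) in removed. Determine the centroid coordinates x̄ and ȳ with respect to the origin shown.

plate: A = 140 × 150 = 21000.00, centroid at (70.00, 75.00).
hole: A = −(45 × 26) = -1170.00, centroid at (72.50, 66.00).
ΣA = 19830.00 in²
ΣAx̄ = (21000.00)(70.00) + (-1170.00)(72.50) = 1385175.00 in³
ΣAȳ = (21000.00)(75.00) + (-1170.00)(66.00) = 1497780.00 in³
x̄ = 1385175.00 / 19830.00 = 69.85 in
ȳ = 1497780.00 / 19830.00 = 75.53 in

x̄ = 69.85 in, ȳ = 75.53 in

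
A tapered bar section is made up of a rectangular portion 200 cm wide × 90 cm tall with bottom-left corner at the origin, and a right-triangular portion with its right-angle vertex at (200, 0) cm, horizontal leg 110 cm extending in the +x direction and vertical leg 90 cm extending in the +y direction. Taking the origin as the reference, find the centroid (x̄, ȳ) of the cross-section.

x̄ = 129.48 cm, ȳ = 41.76 cm

Part | A | x̄ᵢ | ȳᵢ | A·x̄ᵢ | A·ȳᵢ
rectangular portion | 18000.00 | 100.00 | 45.00 | 1800000.00 | 810000.00
triangular portion | 4950.00 | 236.67 | 30.00 | 1171500.00 | 148500.00
Σ | 22950.00 |  |  | 2971500.00 | 958500.00
x̄ = 2971500.00 / 22950.00 = 129.48 cm
ȳ = 958500.00 / 22950.00 = 41.76 cm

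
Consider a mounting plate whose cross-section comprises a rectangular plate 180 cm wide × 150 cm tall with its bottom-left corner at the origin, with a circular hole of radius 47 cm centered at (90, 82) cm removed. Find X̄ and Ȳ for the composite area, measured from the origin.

X̄ = 90.00 cm, Ȳ = 72.58 cm

plate: A = 180 × 150 = 27000.00, centroid at (90.00, 75.00).
hole: A = −π·47² = -6939.78, centroid at (90.00, 82.00).
ΣA = 20060.22 cm²
ΣAX̄ = (27000.00)(90.00) + (-6939.78)(90.00) = 1805419.96 cm³
ΣAȲ = (27000.00)(75.00) + (-6939.78)(82.00) = 1455938.19 cm³
X̄ = 1805419.96 / 20060.22 = 90.00 cm
Ȳ = 1455938.19 / 20060.22 = 72.58 cm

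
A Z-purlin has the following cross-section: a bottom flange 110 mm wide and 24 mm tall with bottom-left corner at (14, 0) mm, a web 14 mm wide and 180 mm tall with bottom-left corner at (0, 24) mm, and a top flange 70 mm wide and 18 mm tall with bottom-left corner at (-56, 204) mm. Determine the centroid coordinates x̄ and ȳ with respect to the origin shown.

x̄ = 27.00 mm, ȳ = 91.49 mm

bottom flange: A = 110 × 24 = 2640.00, centroid at (69.00, 12.00).
web: A = 14 × 180 = 2520.00, centroid at (7.00, 114.00).
top flange: A = 70 × 18 = 1260.00, centroid at (-21.00, 213.00).
ΣA = 6420.00 mm²
ΣAx̄ = (2640.00)(69.00) + (2520.00)(7.00) + (1260.00)(-21.00) = 173340.00 mm³
ΣAȳ = (2640.00)(12.00) + (2520.00)(114.00) + (1260.00)(213.00) = 587340.00 mm³
x̄ = 173340.00 / 6420.00 = 27.00 mm
ȳ = 587340.00 / 6420.00 = 91.49 mm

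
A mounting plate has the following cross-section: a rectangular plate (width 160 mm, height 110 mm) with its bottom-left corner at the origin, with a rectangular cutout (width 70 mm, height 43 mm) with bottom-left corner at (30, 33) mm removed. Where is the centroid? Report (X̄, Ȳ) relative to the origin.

plate: A = 160 × 110 = 17600.00, centroid at (80.00, 55.00).
hole: A = −(70 × 43) = -3010.00, centroid at (65.00, 54.50).
ΣA = 14590.00 mm²
ΣAX̄ = (17600.00)(80.00) + (-3010.00)(65.00) = 1212350.00 mm³
ΣAȲ = (17600.00)(55.00) + (-3010.00)(54.50) = 803955.00 mm³
X̄ = 1212350.00 / 14590.00 = 83.09 mm
Ȳ = 803955.00 / 14590.00 = 55.10 mm

X̄ = 83.09 mm, Ȳ = 55.10 mm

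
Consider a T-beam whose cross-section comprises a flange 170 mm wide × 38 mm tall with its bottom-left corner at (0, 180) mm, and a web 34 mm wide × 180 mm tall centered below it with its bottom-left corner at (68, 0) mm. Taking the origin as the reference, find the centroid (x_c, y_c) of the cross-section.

web: A = 34 × 180 = 6120.00, centroid at (85.00, 90.00).
flange: A = 170 × 38 = 6460.00, centroid at (85.00, 199.00).
ΣA = 12580.00 mm², ΣAx_c = 1069300.00 mm³, ΣAy_c = 1836340.00 mm³.
x_c = 1069300.00/12580.00 = 85.00 mm; y_c = 1836340.00/12580.00 = 145.97 mm.

x_c = 85.00 mm, y_c = 145.97 mm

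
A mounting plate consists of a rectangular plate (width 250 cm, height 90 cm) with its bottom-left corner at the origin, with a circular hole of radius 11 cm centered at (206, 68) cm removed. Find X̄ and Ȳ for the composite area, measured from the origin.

Part | A | x̄ᵢ | ȳᵢ | A·x̄ᵢ | A·ȳᵢ
plate | 22500.00 | 125.00 | 45.00 | 2812500.00 | 1012500.00
hole | -380.13 | 206.00 | 68.00 | -78307.34 | -25849.02
Σ | 22119.87 |  |  | 2734192.66 | 986650.98
X̄ = 2734192.66 / 22119.87 = 123.61 cm
Ȳ = 986650.98 / 22119.87 = 44.60 cm

X̄ = 123.61 cm, Ȳ = 44.60 cm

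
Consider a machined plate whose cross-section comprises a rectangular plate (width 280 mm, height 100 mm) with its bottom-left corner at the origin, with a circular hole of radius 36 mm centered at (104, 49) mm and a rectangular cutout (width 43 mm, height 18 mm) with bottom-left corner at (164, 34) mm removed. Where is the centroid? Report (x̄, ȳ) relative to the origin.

x̄ = 144.81 mm, ȳ = 50.41 mm

plate: A = 280 × 100 = 28000.00, centroid at (140.00, 50.00).
hole 1: A = −π·36² = -4071.50, centroid at (104.00, 49.00).
hole 2: A = −(43 × 18) = -774.00, centroid at (185.50, 43.00).
ΣA = 23154.50 mm²
ΣAx̄ = (28000.00)(140.00) + (-4071.50)(104.00) + (-774.00)(185.50) = 3352986.58 mm³
ΣAȳ = (28000.00)(50.00) + (-4071.50)(49.00) + (-774.00)(43.00) = 1167214.30 mm³
x̄ = 3352986.58 / 23154.50 = 144.81 mm
ȳ = 1167214.30 / 23154.50 = 50.41 mm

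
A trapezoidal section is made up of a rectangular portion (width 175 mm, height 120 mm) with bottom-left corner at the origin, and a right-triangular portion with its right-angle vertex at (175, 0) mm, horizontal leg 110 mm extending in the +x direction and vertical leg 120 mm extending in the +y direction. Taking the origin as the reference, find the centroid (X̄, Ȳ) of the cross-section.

rectangular portion: A = 175 × 120 = 21000.00, centroid at (87.50, 60.00).
triangular portion: A = ½·110·120 = 6600.00, centroid at (211.67, 40.00).
ΣA = 27600.00 mm²
ΣAX̄ = (21000.00)(87.50) + (6600.00)(211.67) = 3234500.00 mm³
ΣAȲ = (21000.00)(60.00) + (6600.00)(40.00) = 1524000.00 mm³
X̄ = 3234500.00 / 27600.00 = 117.19 mm
Ȳ = 1524000.00 / 27600.00 = 55.22 mm

X̄ = 117.19 mm, Ȳ = 55.22 mm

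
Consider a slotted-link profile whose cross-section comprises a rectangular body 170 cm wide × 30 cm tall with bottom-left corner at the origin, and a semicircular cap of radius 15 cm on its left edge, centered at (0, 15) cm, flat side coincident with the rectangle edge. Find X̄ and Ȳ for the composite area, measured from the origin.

X̄ = 79.08 cm, Ȳ = 15.00 cm

Part | A | x̄ᵢ | ȳᵢ | A·x̄ᵢ | A·ȳᵢ
rectangular body | 5100.00 | 85.00 | 15.00 | 433500.00 | 76500.00
semicircular end | 353.43 | -6.37 | 15.00 | -2250.00 | 5301.44
Σ | 5453.43 |  |  | 431250.00 | 81801.44
X̄ = 431250.00 / 5453.43 = 79.08 cm
Ȳ = 81801.44 / 5453.43 = 15.00 cm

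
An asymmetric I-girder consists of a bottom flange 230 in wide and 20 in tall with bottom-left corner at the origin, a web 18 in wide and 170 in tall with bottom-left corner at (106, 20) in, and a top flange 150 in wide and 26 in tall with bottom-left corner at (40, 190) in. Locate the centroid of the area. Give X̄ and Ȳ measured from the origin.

X̄ = 115.00 in, Ȳ = 100.26 in

Part | A | x̄ᵢ | ȳᵢ | A·x̄ᵢ | A·ȳᵢ
bottom flange | 4600.00 | 115.00 | 10.00 | 529000.00 | 46000.00
web | 3060.00 | 115.00 | 105.00 | 351900.00 | 321300.00
top flange | 3900.00 | 115.00 | 203.00 | 448500.00 | 791700.00
Σ | 11560.00 |  |  | 1329400.00 | 1159000.00
X̄ = 1329400.00 / 11560.00 = 115.00 in
Ȳ = 1159000.00 / 11560.00 = 100.26 in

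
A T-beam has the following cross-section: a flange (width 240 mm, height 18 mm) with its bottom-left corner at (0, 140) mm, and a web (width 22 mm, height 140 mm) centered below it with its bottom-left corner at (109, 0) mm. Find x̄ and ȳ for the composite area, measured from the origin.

x̄ = 120.00 mm, ȳ = 116.12 mm

Part | A | x̄ᵢ | ȳᵢ | A·x̄ᵢ | A·ȳᵢ
web | 3080.00 | 120.00 | 70.00 | 369600.00 | 215600.00
flange | 4320.00 | 120.00 | 149.00 | 518400.00 | 643680.00
Σ | 7400.00 |  |  | 888000.00 | 859280.00
x̄ = 888000.00 / 7400.00 = 120.00 mm
ȳ = 859280.00 / 7400.00 = 116.12 mm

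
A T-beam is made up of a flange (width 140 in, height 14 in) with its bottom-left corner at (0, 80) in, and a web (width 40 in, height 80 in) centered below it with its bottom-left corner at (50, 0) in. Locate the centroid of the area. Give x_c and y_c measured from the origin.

Part | A | x̄ᵢ | ȳᵢ | A·x̄ᵢ | A·ȳᵢ
web | 3200.00 | 70.00 | 40.00 | 224000.00 | 128000.00
flange | 1960.00 | 70.00 | 87.00 | 137200.00 | 170520.00
Σ | 5160.00 |  |  | 361200.00 | 298520.00
x_c = 361200.00 / 5160.00 = 70.00 in
y_c = 298520.00 / 5160.00 = 57.85 in

x_c = 70.00 in, y_c = 57.85 in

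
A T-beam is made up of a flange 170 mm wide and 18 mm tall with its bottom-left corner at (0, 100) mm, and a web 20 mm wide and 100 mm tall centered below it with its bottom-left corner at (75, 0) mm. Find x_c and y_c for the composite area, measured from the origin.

Part | A | x̄ᵢ | ȳᵢ | A·x̄ᵢ | A·ȳᵢ
web | 2000.00 | 85.00 | 50.00 | 170000.00 | 100000.00
flange | 3060.00 | 85.00 | 109.00 | 260100.00 | 333540.00
Σ | 5060.00 |  |  | 430100.00 | 433540.00
x_c = 430100.00 / 5060.00 = 85.00 mm
y_c = 433540.00 / 5060.00 = 85.68 mm

x_c = 85.00 mm, y_c = 85.68 mm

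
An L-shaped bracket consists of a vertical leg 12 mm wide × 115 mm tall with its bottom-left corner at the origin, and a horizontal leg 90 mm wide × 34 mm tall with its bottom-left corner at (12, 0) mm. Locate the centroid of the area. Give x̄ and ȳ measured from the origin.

vertical leg: A = 12 × 115 = 1380.00, centroid at (6.00, 57.50).
horizontal leg: A = 90 × 34 = 3060.00, centroid at (57.00, 17.00).
ΣA = 4440.00 mm², ΣAx̄ = 182700.00 mm³, ΣAȳ = 131370.00 mm³.
x̄ = 182700.00/4440.00 = 41.15 mm; ȳ = 131370.00/4440.00 = 29.59 mm.

x̄ = 41.15 mm, ȳ = 29.59 mm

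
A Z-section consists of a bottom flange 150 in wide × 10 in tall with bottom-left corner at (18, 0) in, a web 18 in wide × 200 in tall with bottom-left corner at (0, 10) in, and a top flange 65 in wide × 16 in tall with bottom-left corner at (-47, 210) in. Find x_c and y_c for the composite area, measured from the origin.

bottom flange: A = 150 × 10 = 1500.00, centroid at (93.00, 5.00).
web: A = 18 × 200 = 3600.00, centroid at (9.00, 110.00).
top flange: A = 65 × 16 = 1040.00, centroid at (-14.50, 218.00).
ΣA = 6140.00 in²
ΣAx_c = (1500.00)(93.00) + (3600.00)(9.00) + (1040.00)(-14.50) = 156820.00 in³
ΣAy_c = (1500.00)(5.00) + (3600.00)(110.00) + (1040.00)(218.00) = 630220.00 in³
x_c = 156820.00 / 6140.00 = 25.54 in
y_c = 630220.00 / 6140.00 = 102.64 in

x_c = 25.54 in, y_c = 102.64 in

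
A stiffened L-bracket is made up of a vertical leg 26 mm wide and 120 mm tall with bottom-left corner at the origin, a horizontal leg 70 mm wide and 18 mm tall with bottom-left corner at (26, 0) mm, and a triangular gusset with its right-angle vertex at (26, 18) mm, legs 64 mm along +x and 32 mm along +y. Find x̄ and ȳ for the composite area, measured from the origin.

x̄ = 30.70 mm, ȳ = 42.17 mm

vertical leg: A = 26 × 120 = 3120.00, centroid at (13.00, 60.00).
horizontal leg: A = 70 × 18 = 1260.00, centroid at (61.00, 9.00).
gusset: A = ½·64·32 = 1024.00, centroid at (47.33, 28.67).
ΣA = 5404.00 mm², ΣAx̄ = 165889.33 mm³, ΣAȳ = 227894.67 mm³.
x̄ = 165889.33/5404.00 = 30.70 mm; ȳ = 227894.67/5404.00 = 42.17 mm.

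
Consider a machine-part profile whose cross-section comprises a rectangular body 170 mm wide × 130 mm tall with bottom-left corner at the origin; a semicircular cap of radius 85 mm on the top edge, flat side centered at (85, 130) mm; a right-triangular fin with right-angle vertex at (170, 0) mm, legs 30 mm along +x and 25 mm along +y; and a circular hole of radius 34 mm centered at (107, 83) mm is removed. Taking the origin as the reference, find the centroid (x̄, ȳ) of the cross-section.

x̄ = 83.53 mm, ȳ = 100.12 mm

Part | A | x̄ᵢ | ȳᵢ | A·x̄ᵢ | A·ȳᵢ
rectangular body | 22100.00 | 85.00 | 65.00 | 1878500.00 | 1436500.00
semicircular top | 11349.00 | 85.00 | 166.08 | 964665.29 | 1884787.12
triangular fin | 375.00 | 180.00 | 8.33 | 67500.00 | 3125.00
hole | -3631.68 | 107.00 | 83.00 | -388589.88 | -301429.53
Σ | 30192.32 |  |  | 2522075.42 | 3022982.58
x̄ = 2522075.42 / 30192.32 = 83.53 mm
ȳ = 3022982.58 / 30192.32 = 100.12 mm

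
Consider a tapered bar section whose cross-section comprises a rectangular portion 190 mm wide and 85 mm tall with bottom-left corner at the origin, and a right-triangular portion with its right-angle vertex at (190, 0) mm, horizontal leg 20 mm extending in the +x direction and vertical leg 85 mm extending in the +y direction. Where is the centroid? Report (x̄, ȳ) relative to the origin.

x̄ = 100.08 mm, ȳ = 41.79 mm

Part | A | x̄ᵢ | ȳᵢ | A·x̄ᵢ | A·ȳᵢ
rectangular portion | 16150.00 | 95.00 | 42.50 | 1534250.00 | 686375.00
triangular portion | 850.00 | 196.67 | 28.33 | 167166.67 | 24083.33
Σ | 17000.00 |  |  | 1701416.67 | 710458.33
x̄ = 1701416.67 / 17000.00 = 100.08 mm
ȳ = 710458.33 / 17000.00 = 41.79 mm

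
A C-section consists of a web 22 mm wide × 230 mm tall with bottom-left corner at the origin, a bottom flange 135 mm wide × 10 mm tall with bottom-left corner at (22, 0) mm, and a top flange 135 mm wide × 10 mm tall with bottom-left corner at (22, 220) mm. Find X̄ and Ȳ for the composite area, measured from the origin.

X̄ = 38.31 mm, Ȳ = 115.00 mm

web: A = 22 × 230 = 5060.00, centroid at (11.00, 115.00).
bottom flange: A = 135 × 10 = 1350.00, centroid at (89.50, 5.00).
top flange: A = 135 × 10 = 1350.00, centroid at (89.50, 225.00).
ΣA = 7760.00 mm²
ΣAX̄ = (5060.00)(11.00) + (1350.00)(89.50) + (1350.00)(89.50) = 297310.00 mm³
ΣAȲ = (5060.00)(115.00) + (1350.00)(5.00) + (1350.00)(225.00) = 892400.00 mm³
X̄ = 297310.00 / 7760.00 = 38.31 mm
Ȳ = 892400.00 / 7760.00 = 115.00 mm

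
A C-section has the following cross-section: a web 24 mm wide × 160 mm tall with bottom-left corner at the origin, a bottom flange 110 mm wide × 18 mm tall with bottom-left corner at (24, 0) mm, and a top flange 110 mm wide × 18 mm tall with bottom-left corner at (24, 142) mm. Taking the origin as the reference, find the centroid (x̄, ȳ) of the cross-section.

web: A = 24 × 160 = 3840.00, centroid at (12.00, 80.00).
bottom flange: A = 110 × 18 = 1980.00, centroid at (79.00, 9.00).
top flange: A = 110 × 18 = 1980.00, centroid at (79.00, 151.00).
ΣA = 7800.00 mm²
ΣAx̄ = (3840.00)(12.00) + (1980.00)(79.00) + (1980.00)(79.00) = 358920.00 mm³
ΣAȳ = (3840.00)(80.00) + (1980.00)(9.00) + (1980.00)(151.00) = 624000.00 mm³
x̄ = 358920.00 / 7800.00 = 46.02 mm
ȳ = 624000.00 / 7800.00 = 80.00 mm

x̄ = 46.02 mm, ȳ = 80.00 mm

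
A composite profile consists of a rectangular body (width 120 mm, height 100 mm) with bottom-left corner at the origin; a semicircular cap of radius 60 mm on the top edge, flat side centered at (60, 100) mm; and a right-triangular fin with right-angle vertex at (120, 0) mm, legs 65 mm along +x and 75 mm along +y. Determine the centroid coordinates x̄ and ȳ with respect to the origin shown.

x̄ = 69.91 mm, ȳ = 68.21 mm

rectangular body: A = 120 × 100 = 12000.00, centroid at (60.00, 50.00).
semicircular top: A = ½π·60² = 5654.87, centroid at (60.00, 125.46).
triangular fin: A = ½·65·75 = 2437.50, centroid at (141.67, 25.00).
ΣA = 20092.37 mm²
ΣAx̄ = (12000.00)(60.00) + (5654.87)(60.00) + (2437.50)(141.67) = 1404604.51 mm³
ΣAȳ = (12000.00)(50.00) + (5654.87)(125.46) + (2437.50)(25.00) = 1370424.18 mm³
x̄ = 1404604.51 / 20092.37 = 69.91 mm
ȳ = 1370424.18 / 20092.37 = 68.21 mm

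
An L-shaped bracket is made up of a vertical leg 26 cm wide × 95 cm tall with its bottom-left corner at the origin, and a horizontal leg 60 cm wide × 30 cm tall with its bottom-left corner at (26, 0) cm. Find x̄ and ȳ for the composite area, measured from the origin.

x̄ = 31.13 cm, ȳ = 33.80 cm

Part | A | x̄ᵢ | ȳᵢ | A·x̄ᵢ | A·ȳᵢ
vertical leg | 2470.00 | 13.00 | 47.50 | 32110.00 | 117325.00
horizontal leg | 1800.00 | 56.00 | 15.00 | 100800.00 | 27000.00
Σ | 4270.00 |  |  | 132910.00 | 144325.00
x̄ = 132910.00 / 4270.00 = 31.13 cm
ȳ = 144325.00 / 4270.00 = 33.80 cm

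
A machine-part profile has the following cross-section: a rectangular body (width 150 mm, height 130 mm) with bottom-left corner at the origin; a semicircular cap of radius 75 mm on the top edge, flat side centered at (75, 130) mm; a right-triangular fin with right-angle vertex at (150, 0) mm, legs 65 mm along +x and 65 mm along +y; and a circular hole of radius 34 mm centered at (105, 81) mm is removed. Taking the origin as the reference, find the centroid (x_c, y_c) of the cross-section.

rectangular body: A = 150 × 130 = 19500.00, centroid at (75.00, 65.00).
semicircular top: A = ½π·75² = 8835.73, centroid at (75.00, 161.83).
triangular fin: A = ½·65·65 = 2112.50, centroid at (171.67, 21.67).
hole: A = −π·34² = -3631.68, centroid at (105.00, 81.00).
ΣA = 26816.55 mm²
ΣAx_c = (19500.00)(75.00) + (8835.73)(75.00) + (2112.50)(171.67) + (-3631.68)(105.00) = 2106499.02 mm³
ΣAy_c = (19500.00)(65.00) + (8835.73)(161.83) + (2112.50)(21.67) + (-3631.68)(81.00) = 2448999.48 mm³
x_c = 2106499.02 / 26816.55 = 78.55 mm
y_c = 2448999.48 / 26816.55 = 91.32 mm

x_c = 78.55 mm, y_c = 91.32 mm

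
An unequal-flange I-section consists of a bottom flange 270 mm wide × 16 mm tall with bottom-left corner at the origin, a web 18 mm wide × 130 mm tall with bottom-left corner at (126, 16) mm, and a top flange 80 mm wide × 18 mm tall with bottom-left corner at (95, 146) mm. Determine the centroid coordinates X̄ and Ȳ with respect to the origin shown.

X̄ = 135.00 mm, Ȳ = 55.22 mm

Part | A | x̄ᵢ | ȳᵢ | A·x̄ᵢ | A·ȳᵢ
bottom flange | 4320.00 | 135.00 | 8.00 | 583200.00 | 34560.00
web | 2340.00 | 135.00 | 81.00 | 315900.00 | 189540.00
top flange | 1440.00 | 135.00 | 155.00 | 194400.00 | 223200.00
Σ | 8100.00 |  |  | 1093500.00 | 447300.00
X̄ = 1093500.00 / 8100.00 = 135.00 mm
Ȳ = 447300.00 / 8100.00 = 55.22 mm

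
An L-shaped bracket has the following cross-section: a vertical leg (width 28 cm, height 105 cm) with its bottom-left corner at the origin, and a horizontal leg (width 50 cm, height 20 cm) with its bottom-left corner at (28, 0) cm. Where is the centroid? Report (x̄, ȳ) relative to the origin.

x̄ = 23.90 cm, ȳ = 41.71 cm

vertical leg: A = 28 × 105 = 2940.00, centroid at (14.00, 52.50).
horizontal leg: A = 50 × 20 = 1000.00, centroid at (53.00, 10.00).
ΣA = 3940.00 cm²
ΣAx̄ = (2940.00)(14.00) + (1000.00)(53.00) = 94160.00 cm³
ΣAȳ = (2940.00)(52.50) + (1000.00)(10.00) = 164350.00 cm³
x̄ = 94160.00 / 3940.00 = 23.90 cm
ȳ = 164350.00 / 3940.00 = 41.71 cm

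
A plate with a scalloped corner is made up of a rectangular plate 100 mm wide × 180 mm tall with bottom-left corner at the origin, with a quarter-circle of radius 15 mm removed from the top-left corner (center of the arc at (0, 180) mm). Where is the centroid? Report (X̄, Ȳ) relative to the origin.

Part | A | x̄ᵢ | ȳᵢ | A·x̄ᵢ | A·ȳᵢ
plate | 18000.00 | 50.00 | 90.00 | 900000.00 | 1620000.00
removed quarter-circle | -176.71 | 6.37 | 173.63 | -1125.00 | -30683.63
Σ | 17823.29 |  |  | 898875.00 | 1589316.37
X̄ = 898875.00 / 17823.29 = 50.43 mm
Ȳ = 1589316.37 / 17823.29 = 89.17 mm

X̄ = 50.43 mm, Ȳ = 89.17 mm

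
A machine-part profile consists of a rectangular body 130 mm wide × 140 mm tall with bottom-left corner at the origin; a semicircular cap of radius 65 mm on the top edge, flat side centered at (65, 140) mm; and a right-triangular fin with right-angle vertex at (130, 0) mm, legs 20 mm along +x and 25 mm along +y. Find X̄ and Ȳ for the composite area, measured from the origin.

X̄ = 65.71 mm, Ȳ = 95.20 mm

rectangular body: A = 130 × 140 = 18200.00, centroid at (65.00, 70.00).
semicircular top: A = ½π·65² = 6636.61, centroid at (65.00, 167.59).
triangular fin: A = ½·20·25 = 250.00, centroid at (136.67, 8.33).
ΣA = 25086.61 mm²
ΣAX̄ = (18200.00)(65.00) + (6636.61)(65.00) + (250.00)(136.67) = 1648546.61 mm³
ΣAȲ = (18200.00)(70.00) + (6636.61)(167.59) + (250.00)(8.33) = 2388292.69 mm³
X̄ = 1648546.61 / 25086.61 = 65.71 mm
Ȳ = 2388292.69 / 25086.61 = 95.20 mm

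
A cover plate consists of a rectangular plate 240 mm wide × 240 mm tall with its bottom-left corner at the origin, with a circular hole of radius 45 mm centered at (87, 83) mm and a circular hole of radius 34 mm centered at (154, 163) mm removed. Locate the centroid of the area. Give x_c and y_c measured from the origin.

x_c = 121.82 mm, y_c = 121.66 mm

plate: A = 240 × 240 = 57600.00, centroid at (120.00, 120.00).
hole 1: A = −π·45² = -6361.73, centroid at (87.00, 83.00).
hole 2: A = −π·34² = -3631.68, centroid at (154.00, 163.00).
ΣA = 47606.59 mm², ΣAx_c = 5799251.02 mm³, ΣAy_c = 5792012.79 mm³.
x_c = 5799251.02/47606.59 = 121.82 mm; y_c = 5792012.79/47606.59 = 121.66 mm.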